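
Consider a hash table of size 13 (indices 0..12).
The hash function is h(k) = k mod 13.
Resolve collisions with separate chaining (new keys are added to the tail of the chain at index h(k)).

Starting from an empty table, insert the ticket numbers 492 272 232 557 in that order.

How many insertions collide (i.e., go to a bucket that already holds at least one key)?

2

Insert 492: h=11, bucket 11 empty -> new chain.
Insert 272: h=12, bucket 12 empty -> new chain.
Insert 232: h=11, bucket 11 nonempty -> append to chain.
Insert 557: h=11, bucket 11 nonempty -> append to chain.
Final buckets:
0: .
1: .
2: .
3: .
4: .
5: .
6: .
7: .
8: .
9: .
10: .
11: 492 -> 232 -> 557
12: 272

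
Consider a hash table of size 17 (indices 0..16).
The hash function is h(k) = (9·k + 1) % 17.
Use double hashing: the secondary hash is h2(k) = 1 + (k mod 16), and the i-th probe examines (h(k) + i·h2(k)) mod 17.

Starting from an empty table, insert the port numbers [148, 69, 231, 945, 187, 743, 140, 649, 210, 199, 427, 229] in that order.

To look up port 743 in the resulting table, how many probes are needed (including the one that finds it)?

2

148: h=7 => slot 7
69: h=10 => slot 10
231: h=6 => slot 6
945: h=6, h2=2, probe 6,8 => slot 8
187: h=1 => slot 1
743: h=7, h2=8, probe 7,15 => slot 15
140: h=3 => slot 3
649: h=11 => slot 11
210: h=4 => slot 4
199: h=7, h2=8, probe 7,15,6,14 => slot 14
427: h=2 => slot 2
229: h=5 => slot 5
Table: [., 187, 427, 140, 210, 229, 231, 148, 945, ., 69, 649, ., ., 199, 743, .]
Lookup 743: h=7, h2=8, probe 7,15 → found at 15.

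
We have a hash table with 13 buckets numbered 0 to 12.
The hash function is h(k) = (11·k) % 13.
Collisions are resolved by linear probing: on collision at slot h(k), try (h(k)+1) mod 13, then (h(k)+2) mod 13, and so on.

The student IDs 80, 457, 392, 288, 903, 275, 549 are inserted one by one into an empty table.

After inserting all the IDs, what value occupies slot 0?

80: h=9 → slot 9
457: h=9, probe 9,10 → slot 10
392: h=9, probe 9,10,11 → slot 11
288: h=9, probe 9,10,11,12 → slot 12
903: h=1 → slot 1
275: h=9, probe 9,10,11,12,0 → slot 0
549: h=7 → slot 7
Table: [275, 903, —, —, —, —, —, 549, —, 80, 457, 392, 288]

275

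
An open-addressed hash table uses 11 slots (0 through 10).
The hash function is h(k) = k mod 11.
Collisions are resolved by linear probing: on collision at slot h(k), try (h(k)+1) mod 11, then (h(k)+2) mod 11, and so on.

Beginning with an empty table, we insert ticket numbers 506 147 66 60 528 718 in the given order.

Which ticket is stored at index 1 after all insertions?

66

506 hashes to 0; slot 0 is free -> place at 0.
147 hashes to 4; slot 4 is free -> place at 4.
66 hashes to 0; 0 taken -> place at 1.
60 hashes to 5; slot 5 is free -> place at 5.
528 hashes to 0; 0,1 taken -> place at 2.
718 hashes to 3; slot 3 is free -> place at 3.
Table: [506, 66, 528, 718, 147, 60, —, —, —, —, —]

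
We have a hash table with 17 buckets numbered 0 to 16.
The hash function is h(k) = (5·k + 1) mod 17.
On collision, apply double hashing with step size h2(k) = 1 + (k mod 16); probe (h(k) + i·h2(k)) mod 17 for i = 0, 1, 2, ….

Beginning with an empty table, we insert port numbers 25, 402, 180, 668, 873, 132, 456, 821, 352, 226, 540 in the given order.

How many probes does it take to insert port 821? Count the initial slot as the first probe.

Insert 25: h=7, slot 7 empty => index 7.
Insert 402: h=5, slot 5 empty => index 5.
Insert 180: h=0, slot 0 empty => index 0.
Insert 668: h=9, slot 9 empty => index 9.
Insert 873: h=14, slot 14 empty => index 14.
Insert 132: h=15, slot 15 empty => index 15.
Insert 456: h=3, slot 3 empty => index 3.
Insert 821: h=9, h2=6, slots 9,15 occupied => index 4.
Insert 352: h=10, slot 10 empty => index 10.
Insert 226: h=9, h2=3, slot 9 occupied => index 12.
Insert 540: h=15, h2=13, slot 15 occupied => index 11.
Table: [180, _, _, 456, 821, 402, _, 25, _, 668, 352, 540, 226, _, 873, 132, _]

3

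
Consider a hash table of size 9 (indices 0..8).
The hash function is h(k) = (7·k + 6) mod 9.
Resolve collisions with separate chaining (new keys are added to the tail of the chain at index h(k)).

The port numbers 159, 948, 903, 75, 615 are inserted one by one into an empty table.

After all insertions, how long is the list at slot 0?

159 -> bucket 3
948 -> bucket 0
903 -> bucket 0 (collision)
75 -> bucket 0 (collision)
615 -> bucket 0 (collision)
Final buckets:
0: 948 -> 903 -> 75 -> 615
1: ∅
2: ∅
3: 159
4: ∅
5: ∅
6: ∅
7: ∅
8: ∅

4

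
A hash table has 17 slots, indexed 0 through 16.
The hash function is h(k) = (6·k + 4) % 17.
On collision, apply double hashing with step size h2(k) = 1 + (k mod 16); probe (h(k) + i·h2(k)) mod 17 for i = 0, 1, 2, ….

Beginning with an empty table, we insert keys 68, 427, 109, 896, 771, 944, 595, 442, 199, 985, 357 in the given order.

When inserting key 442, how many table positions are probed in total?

68 hashes to 4; slot 4 is free → place at 4.
427 hashes to 16; slot 16 is free → place at 16.
109 hashes to 12; slot 12 is free → place at 12.
896 hashes to 8; slot 8 is free → place at 8.
771 hashes to 6; slot 6 is free → place at 6.
944 hashes to 7; slot 7 is free → place at 7.
595 hashes to 4, h2=4; 4,8,12,16 taken → place at 3.
442 hashes to 4, h2=11; 4 taken → place at 15.
199 hashes to 8, h2=8; 8,16,7,15,6 taken → place at 14.
985 hashes to 15, h2=10; 15,8 taken → place at 1.
357 hashes to 4, h2=6; 4 taken → place at 10.
Table: [-, 985, -, 595, 68, -, 771, 944, 896, -, 357, -, 109, -, 199, 442, 427]

2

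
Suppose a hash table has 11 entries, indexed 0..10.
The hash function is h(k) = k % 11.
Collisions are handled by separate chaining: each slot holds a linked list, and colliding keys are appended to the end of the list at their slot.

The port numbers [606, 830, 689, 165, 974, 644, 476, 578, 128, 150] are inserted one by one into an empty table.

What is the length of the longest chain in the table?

3

Insert 606: h=1, bucket 1 empty → new chain.
Insert 830: h=5, bucket 5 empty → new chain.
Insert 689: h=7, bucket 7 empty → new chain.
Insert 165: h=0, bucket 0 empty → new chain.
Insert 974: h=6, bucket 6 empty → new chain.
Insert 644: h=6, bucket 6 nonempty → append to chain.
Insert 476: h=3, bucket 3 empty → new chain.
Insert 578: h=6, bucket 6 nonempty → append to chain.
Insert 128: h=7, bucket 7 nonempty → append to chain.
Insert 150: h=7, bucket 7 nonempty → append to chain.
Final buckets:
0: 165
1: 606
2: _
3: 476
4: _
5: 830
6: 974 -> 644 -> 578
7: 689 -> 128 -> 150
8: _
9: _
10: _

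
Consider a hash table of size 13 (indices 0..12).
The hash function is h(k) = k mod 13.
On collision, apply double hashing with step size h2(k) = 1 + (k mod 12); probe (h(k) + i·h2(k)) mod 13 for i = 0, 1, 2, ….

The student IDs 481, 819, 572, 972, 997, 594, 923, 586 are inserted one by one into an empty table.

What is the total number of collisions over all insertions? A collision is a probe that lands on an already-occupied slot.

5

481 hashes to 0; slot 0 is free → place at 0.
819 hashes to 0, h2=4; 0 taken → place at 4.
572 hashes to 0, h2=9; 0 taken → place at 9.
972 hashes to 10; slot 10 is free → place at 10.
997 hashes to 9, h2=2; 9 taken → place at 11.
594 hashes to 9, h2=7; 9 taken → place at 3.
923 hashes to 0, h2=12; 0 taken → place at 12.
586 hashes to 1; slot 1 is free → place at 1.
Table: [481, 586, _, 594, 819, _, _, _, _, 572, 972, 997, 923]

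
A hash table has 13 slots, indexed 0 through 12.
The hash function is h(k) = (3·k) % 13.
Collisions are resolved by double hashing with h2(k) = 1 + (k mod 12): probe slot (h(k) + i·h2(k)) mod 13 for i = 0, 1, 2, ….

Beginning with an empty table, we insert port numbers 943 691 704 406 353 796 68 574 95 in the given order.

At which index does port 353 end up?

943 hashes to 8; slot 8 is free => place at 8.
691 hashes to 6; slot 6 is free => place at 6.
704 hashes to 6, h2=9; 6 taken => place at 2.
406 hashes to 9; slot 9 is free => place at 9.
353 hashes to 6, h2=6; 6 taken => place at 12.
796 hashes to 9, h2=5; 9 taken => place at 1.
68 hashes to 9, h2=9; 9 taken => place at 5.
574 hashes to 6, h2=11; 6 taken => place at 4.
95 hashes to 12, h2=12; 12 taken => place at 11.
Table: [_, 796, 704, _, 574, 68, 691, _, 943, 406, _, 95, 353]

12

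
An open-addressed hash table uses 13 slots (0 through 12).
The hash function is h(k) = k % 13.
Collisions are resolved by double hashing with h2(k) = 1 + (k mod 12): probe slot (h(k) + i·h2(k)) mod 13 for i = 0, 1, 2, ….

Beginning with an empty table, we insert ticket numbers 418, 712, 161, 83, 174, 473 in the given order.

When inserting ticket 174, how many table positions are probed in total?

2

Insert 418: h=2, slot 2 empty → index 2.
Insert 712: h=10, slot 10 empty → index 10.
Insert 161: h=5, slot 5 empty → index 5.
Insert 83: h=5, h2=12, slot 5 occupied → index 4.
Insert 174: h=5, h2=7, slot 5 occupied → index 12.
Insert 473: h=5, h2=6, slot 5 occupied → index 11.
Table: [_, _, 418, _, 83, 161, _, _, _, _, 712, 473, 174]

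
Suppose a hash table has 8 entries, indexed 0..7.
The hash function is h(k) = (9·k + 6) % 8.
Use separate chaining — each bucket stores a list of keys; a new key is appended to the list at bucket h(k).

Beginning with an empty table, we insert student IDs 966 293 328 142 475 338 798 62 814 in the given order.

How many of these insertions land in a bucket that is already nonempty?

4

Insert 966: h=4, bucket 4 empty → new chain.
Insert 293: h=3, bucket 3 empty → new chain.
Insert 328: h=6, bucket 6 empty → new chain.
Insert 142: h=4, bucket 4 nonempty → append to chain.
Insert 475: h=1, bucket 1 empty → new chain.
Insert 338: h=0, bucket 0 empty → new chain.
Insert 798: h=4, bucket 4 nonempty → append to chain.
Insert 62: h=4, bucket 4 nonempty → append to chain.
Insert 814: h=4, bucket 4 nonempty → append to chain.
Final buckets:
0: 338
1: 475
2: .
3: 293
4: 966 -> 142 -> 798 -> 62 -> 814
5: .
6: 328
7: .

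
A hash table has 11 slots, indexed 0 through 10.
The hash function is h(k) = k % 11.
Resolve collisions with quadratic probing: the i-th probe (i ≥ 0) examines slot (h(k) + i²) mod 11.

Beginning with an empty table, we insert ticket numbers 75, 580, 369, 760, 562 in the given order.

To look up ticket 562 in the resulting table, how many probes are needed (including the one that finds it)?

Insert 75: h=9, slot 9 empty -> index 9.
Insert 580: h=8, slot 8 empty -> index 8.
Insert 369: h=6, slot 6 empty -> index 6.
Insert 760: h=1, slot 1 empty -> index 1.
Insert 562: h=1, slot 1 occupied -> index 2.
Table: [., 760, 562, ., ., ., 369, ., 580, 75, .]
Lookup 562: h=1, probe 1,2 → found at 2.

2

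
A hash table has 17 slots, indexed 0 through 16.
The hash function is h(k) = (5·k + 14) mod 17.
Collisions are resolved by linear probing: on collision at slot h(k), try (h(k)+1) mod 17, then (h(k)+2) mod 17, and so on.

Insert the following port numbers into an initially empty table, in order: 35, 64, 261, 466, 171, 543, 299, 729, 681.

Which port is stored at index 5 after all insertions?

681

Insert 35: h=2, slot 2 empty -> index 2.
Insert 64: h=11, slot 11 empty -> index 11.
Insert 261: h=10, slot 10 empty -> index 10.
Insert 466: h=15, slot 15 empty -> index 15.
Insert 171: h=2, slot 2 occupied -> index 3.
Insert 543: h=9, slot 9 empty -> index 9.
Insert 299: h=13, slot 13 empty -> index 13.
Insert 729: h=4, slot 4 empty -> index 4.
Insert 681: h=2, slots 2,3,4 occupied -> index 5.
Table: [—, —, 35, 171, 729, 681, —, —, —, 543, 261, 64, —, 299, —, 466, —]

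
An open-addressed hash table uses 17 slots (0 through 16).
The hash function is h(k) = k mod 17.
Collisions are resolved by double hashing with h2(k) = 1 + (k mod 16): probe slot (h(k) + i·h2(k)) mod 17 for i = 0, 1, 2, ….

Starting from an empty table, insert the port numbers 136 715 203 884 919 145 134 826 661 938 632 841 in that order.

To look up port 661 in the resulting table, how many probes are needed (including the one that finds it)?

136: h=0 -> slot 0
715: h=1 -> slot 1
203: h=16 -> slot 16
884: h=0, h2=5, probe 0,5 -> slot 5
919: h=1, h2=8, probe 1,9 -> slot 9
145: h=9, h2=2, probe 9,11 -> slot 11
134: h=15 -> slot 15
826: h=10 -> slot 10
661: h=15, h2=6, probe 15,4 -> slot 4
938: h=3 -> slot 3
632: h=3, h2=9, probe 3,12 -> slot 12
841: h=8 -> slot 8
Table: [136, 715, _, 938, 661, 884, _, _, 841, 919, 826, 145, 632, _, _, 134, 203]
Lookup 661: h=15, h2=6, probe 15,4 → found at 4.

2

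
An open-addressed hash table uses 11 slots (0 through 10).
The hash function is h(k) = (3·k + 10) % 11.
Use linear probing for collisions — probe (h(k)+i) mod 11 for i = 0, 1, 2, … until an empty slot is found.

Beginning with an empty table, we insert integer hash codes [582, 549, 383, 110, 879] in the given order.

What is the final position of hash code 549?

8

Insert 582: h=7, slot 7 empty → index 7.
Insert 549: h=7, slot 7 occupied → index 8.
Insert 383: h=4, slot 4 empty → index 4.
Insert 110: h=10, slot 10 empty → index 10.
Insert 879: h=7, slots 7,8 occupied → index 9.
Table: [∅, ∅, ∅, ∅, 383, ∅, ∅, 582, 549, 879, 110]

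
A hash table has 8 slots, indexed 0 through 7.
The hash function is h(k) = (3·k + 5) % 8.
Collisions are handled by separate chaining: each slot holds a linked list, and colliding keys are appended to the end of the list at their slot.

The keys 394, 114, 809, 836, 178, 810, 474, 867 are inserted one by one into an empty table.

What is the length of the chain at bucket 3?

Insert 394: h=3, bucket 3 empty → new chain.
Insert 114: h=3, bucket 3 nonempty → append to chain.
Insert 809: h=0, bucket 0 empty → new chain.
Insert 836: h=1, bucket 1 empty → new chain.
Insert 178: h=3, bucket 3 nonempty → append to chain.
Insert 810: h=3, bucket 3 nonempty → append to chain.
Insert 474: h=3, bucket 3 nonempty → append to chain.
Insert 867: h=6, bucket 6 empty → new chain.
Final buckets:
0: 809
1: 836
2: _
3: 394 -> 114 -> 178 -> 810 -> 474
4: _
5: _
6: 867
7: _

5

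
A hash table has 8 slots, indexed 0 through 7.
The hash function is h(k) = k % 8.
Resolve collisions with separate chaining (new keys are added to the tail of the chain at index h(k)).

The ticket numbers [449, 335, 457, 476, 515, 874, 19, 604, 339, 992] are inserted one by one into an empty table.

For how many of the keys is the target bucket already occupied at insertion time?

4

Insert 449: h=1, bucket 1 empty → new chain.
Insert 335: h=7, bucket 7 empty → new chain.
Insert 457: h=1, bucket 1 nonempty → append to chain.
Insert 476: h=4, bucket 4 empty → new chain.
Insert 515: h=3, bucket 3 empty → new chain.
Insert 874: h=2, bucket 2 empty → new chain.
Insert 19: h=3, bucket 3 nonempty → append to chain.
Insert 604: h=4, bucket 4 nonempty → append to chain.
Insert 339: h=3, bucket 3 nonempty → append to chain.
Insert 992: h=0, bucket 0 empty → new chain.
Final buckets:
0: 992
1: 449 -> 457
2: 874
3: 515 -> 19 -> 339
4: 476 -> 604
5: .
6: .
7: 335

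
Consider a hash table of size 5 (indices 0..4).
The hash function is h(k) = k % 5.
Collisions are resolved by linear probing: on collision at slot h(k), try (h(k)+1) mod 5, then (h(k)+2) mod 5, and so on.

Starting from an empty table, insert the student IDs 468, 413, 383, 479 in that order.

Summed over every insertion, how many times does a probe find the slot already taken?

5

468: h=3 => slot 3
413: h=3, probe 3,4 => slot 4
383: h=3, probe 3,4,0 => slot 0
479: h=4, probe 4,0,1 => slot 1
Table: [383, 479, -, 468, 413]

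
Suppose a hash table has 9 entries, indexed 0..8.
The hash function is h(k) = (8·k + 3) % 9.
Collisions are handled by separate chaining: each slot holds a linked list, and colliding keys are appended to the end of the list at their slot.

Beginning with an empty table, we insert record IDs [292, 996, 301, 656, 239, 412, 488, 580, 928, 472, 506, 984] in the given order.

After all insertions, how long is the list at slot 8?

Insert 292: h=8, bucket 8 empty -> new chain.
Insert 996: h=6, bucket 6 empty -> new chain.
Insert 301: h=8, bucket 8 nonempty -> append to chain.
Insert 656: h=4, bucket 4 empty -> new chain.
Insert 239: h=7, bucket 7 empty -> new chain.
Insert 412: h=5, bucket 5 empty -> new chain.
Insert 488: h=1, bucket 1 empty -> new chain.
Insert 580: h=8, bucket 8 nonempty -> append to chain.
Insert 928: h=2, bucket 2 empty -> new chain.
Insert 472: h=8, bucket 8 nonempty -> append to chain.
Insert 506: h=1, bucket 1 nonempty -> append to chain.
Insert 984: h=0, bucket 0 empty -> new chain.
Final buckets:
0: 984
1: 488 -> 506
2: 928
3: .
4: 656
5: 412
6: 996
7: 239
8: 292 -> 301 -> 580 -> 472

4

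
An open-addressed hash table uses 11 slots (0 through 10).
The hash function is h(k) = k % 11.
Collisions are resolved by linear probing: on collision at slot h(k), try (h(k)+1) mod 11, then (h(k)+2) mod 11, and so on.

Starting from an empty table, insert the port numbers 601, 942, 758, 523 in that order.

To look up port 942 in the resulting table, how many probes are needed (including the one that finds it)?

2

Insert 601: h=7, slot 7 empty -> index 7.
Insert 942: h=7, slot 7 occupied -> index 8.
Insert 758: h=10, slot 10 empty -> index 10.
Insert 523: h=6, slot 6 empty -> index 6.
Table: [_, _, _, _, _, _, 523, 601, 942, _, 758]
Lookup 942: h=7, probe 7,8 → found at 8.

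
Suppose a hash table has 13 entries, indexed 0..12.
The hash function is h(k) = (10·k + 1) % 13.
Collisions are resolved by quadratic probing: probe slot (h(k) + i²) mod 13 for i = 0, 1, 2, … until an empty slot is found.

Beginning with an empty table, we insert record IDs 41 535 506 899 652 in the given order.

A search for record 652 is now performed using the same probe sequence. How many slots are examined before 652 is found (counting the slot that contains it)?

Insert 41: h=8, slot 8 empty => index 8.
Insert 535: h=8, slot 8 occupied => index 9.
Insert 506: h=4, slot 4 empty => index 4.
Insert 899: h=8, slots 8,9 occupied => index 12.
Insert 652: h=8, slots 8,9,12,4 occupied => index 11.
Table: [_, _, _, _, 506, _, _, _, 41, 535, _, 652, 899]
Lookup 652: h=8, probe 8,9,12,4,11 → found at 11.

5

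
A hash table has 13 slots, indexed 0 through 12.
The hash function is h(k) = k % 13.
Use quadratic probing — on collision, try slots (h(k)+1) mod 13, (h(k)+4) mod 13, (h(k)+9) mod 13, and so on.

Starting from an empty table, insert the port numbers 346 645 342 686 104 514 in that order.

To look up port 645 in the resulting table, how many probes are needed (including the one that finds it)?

2

346 hashes to 8; slot 8 is free → place at 8.
645 hashes to 8; 8 taken → place at 9.
342 hashes to 4; slot 4 is free → place at 4.
686 hashes to 10; slot 10 is free → place at 10.
104 hashes to 0; slot 0 is free → place at 0.
514 hashes to 7; slot 7 is free → place at 7.
Table: [104, ., ., ., 342, ., ., 514, 346, 645, 686, ., .]
Lookup 645: h=8, probe 8,9 → found at 9.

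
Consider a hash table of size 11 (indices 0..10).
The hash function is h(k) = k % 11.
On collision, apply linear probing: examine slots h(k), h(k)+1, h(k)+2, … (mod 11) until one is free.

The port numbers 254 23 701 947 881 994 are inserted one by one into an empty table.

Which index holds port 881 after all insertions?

4

254 hashes to 1; slot 1 is free -> place at 1.
23 hashes to 1; 1 taken -> place at 2.
701 hashes to 8; slot 8 is free -> place at 8.
947 hashes to 1; 1,2 taken -> place at 3.
881 hashes to 1; 1,2,3 taken -> place at 4.
994 hashes to 4; 4 taken -> place at 5.
Table: [., 254, 23, 947, 881, 994, ., ., 701, ., .]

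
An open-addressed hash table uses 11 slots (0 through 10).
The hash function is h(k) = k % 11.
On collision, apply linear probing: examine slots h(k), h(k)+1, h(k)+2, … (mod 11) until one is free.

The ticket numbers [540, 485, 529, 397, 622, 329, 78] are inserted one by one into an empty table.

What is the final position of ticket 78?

540: h=1 => slot 1
485: h=1, probe 1,2 => slot 2
529: h=1, probe 1,2,3 => slot 3
397: h=1, probe 1,2,3,4 => slot 4
622: h=6 => slot 6
329: h=10 => slot 10
78: h=1, probe 1,2,3,4,5 => slot 5
Table: [., 540, 485, 529, 397, 78, 622, ., ., ., 329]

5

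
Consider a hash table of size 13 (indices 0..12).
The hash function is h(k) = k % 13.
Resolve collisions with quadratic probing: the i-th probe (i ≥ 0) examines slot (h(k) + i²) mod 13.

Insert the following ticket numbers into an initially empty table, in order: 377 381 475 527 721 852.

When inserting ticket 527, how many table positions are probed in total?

Insert 377: h=0, slot 0 empty -> index 0.
Insert 381: h=4, slot 4 empty -> index 4.
Insert 475: h=7, slot 7 empty -> index 7.
Insert 527: h=7, slot 7 occupied -> index 8.
Insert 721: h=6, slot 6 empty -> index 6.
Insert 852: h=7, slots 7,8 occupied -> index 11.
Table: [377, -, -, -, 381, -, 721, 475, 527, -, -, 852, -]

2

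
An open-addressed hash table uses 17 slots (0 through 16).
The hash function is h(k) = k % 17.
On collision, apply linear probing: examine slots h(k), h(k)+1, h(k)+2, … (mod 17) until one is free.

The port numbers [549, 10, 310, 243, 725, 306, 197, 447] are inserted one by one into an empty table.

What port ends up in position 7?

447

549 hashes to 5; slot 5 is free → place at 5.
10 hashes to 10; slot 10 is free → place at 10.
310 hashes to 4; slot 4 is free → place at 4.
243 hashes to 5; 5 taken → place at 6.
725 hashes to 11; slot 11 is free → place at 11.
306 hashes to 0; slot 0 is free → place at 0.
197 hashes to 10; 10,11 taken → place at 12.
447 hashes to 5; 5,6 taken → place at 7.
Table: [306, ∅, ∅, ∅, 310, 549, 243, 447, ∅, ∅, 10, 725, 197, ∅, ∅, ∅, ∅]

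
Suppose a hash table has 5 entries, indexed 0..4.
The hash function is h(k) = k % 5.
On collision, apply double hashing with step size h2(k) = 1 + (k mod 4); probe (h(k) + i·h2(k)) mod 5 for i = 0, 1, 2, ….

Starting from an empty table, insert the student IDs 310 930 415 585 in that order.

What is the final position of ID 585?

310: h=0 => slot 0
930: h=0, h2=3, probe 0,3 => slot 3
415: h=0, h2=4, probe 0,4 => slot 4
585: h=0, h2=2, probe 0,2 => slot 2
Table: [310, _, 585, 930, 415]

2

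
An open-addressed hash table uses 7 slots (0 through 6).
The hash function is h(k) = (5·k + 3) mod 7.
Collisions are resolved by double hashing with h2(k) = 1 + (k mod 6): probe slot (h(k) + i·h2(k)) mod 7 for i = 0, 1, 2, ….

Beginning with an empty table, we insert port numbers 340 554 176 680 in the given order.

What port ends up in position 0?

680

340 hashes to 2; slot 2 is free → place at 2.
554 hashes to 1; slot 1 is free → place at 1.
176 hashes to 1, h2=3; 1 taken → place at 4.
680 hashes to 1, h2=3; 1,4 taken → place at 0.
Table: [680, 554, 340, —, 176, —, —]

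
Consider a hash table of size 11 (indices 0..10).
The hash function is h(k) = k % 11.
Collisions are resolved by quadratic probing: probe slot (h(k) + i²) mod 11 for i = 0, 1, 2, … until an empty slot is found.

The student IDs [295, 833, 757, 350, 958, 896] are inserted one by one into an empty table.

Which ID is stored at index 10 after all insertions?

757

Insert 295: h=9, slot 9 empty → index 9.
Insert 833: h=8, slot 8 empty → index 8.
Insert 757: h=9, slot 9 occupied → index 10.
Insert 350: h=9, slots 9,10 occupied → index 2.
Insert 958: h=1, slot 1 empty → index 1.
Insert 896: h=5, slot 5 empty → index 5.
Table: [-, 958, 350, -, -, 896, -, -, 833, 295, 757]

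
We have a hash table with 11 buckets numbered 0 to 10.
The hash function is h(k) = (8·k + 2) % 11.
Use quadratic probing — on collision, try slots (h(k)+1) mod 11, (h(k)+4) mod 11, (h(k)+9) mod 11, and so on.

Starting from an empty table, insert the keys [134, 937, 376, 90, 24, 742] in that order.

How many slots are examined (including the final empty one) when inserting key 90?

4

Insert 134: h=7, slot 7 empty => index 7.
Insert 937: h=7, slot 7 occupied => index 8.
Insert 376: h=7, slots 7,8 occupied => index 0.
Insert 90: h=7, slots 7,8,0 occupied => index 5.
Insert 24: h=7, slots 7,8,0,5 occupied => index 1.
Insert 742: h=9, slot 9 empty => index 9.
Table: [376, 24, ., ., ., 90, ., 134, 937, 742, .]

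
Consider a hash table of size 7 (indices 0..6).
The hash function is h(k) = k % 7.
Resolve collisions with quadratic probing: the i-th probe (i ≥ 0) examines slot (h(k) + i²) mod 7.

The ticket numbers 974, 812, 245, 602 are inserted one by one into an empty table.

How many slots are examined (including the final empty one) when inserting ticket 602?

Insert 974: h=1, slot 1 empty → index 1.
Insert 812: h=0, slot 0 empty → index 0.
Insert 245: h=0, slots 0,1 occupied → index 4.
Insert 602: h=0, slots 0,1,4 occupied → index 2.
Table: [812, 974, 602, —, 245, —, —]

4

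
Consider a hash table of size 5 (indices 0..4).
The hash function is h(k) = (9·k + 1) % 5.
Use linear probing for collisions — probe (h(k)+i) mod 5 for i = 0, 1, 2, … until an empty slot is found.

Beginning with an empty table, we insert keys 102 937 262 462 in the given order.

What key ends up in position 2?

102: h=4 => slot 4
937: h=4, probe 4,0 => slot 0
262: h=4, probe 4,0,1 => slot 1
462: h=4, probe 4,0,1,2 => slot 2
Table: [937, 262, 462, ∅, 102]

462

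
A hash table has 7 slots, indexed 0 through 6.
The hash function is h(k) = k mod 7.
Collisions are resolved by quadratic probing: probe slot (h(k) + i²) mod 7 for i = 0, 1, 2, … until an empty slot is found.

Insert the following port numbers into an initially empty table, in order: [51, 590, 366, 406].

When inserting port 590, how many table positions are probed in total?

51 hashes to 2; slot 2 is free → place at 2.
590 hashes to 2; 2 taken → place at 3.
366 hashes to 2; 2,3 taken → place at 6.
406 hashes to 0; slot 0 is free → place at 0.
Table: [406, _, 51, 590, _, _, 366]

2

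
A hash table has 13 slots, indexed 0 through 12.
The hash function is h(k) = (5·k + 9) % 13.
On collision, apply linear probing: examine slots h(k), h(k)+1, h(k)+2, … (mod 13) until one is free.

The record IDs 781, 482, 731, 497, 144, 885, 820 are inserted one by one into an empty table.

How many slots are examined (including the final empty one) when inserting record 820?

781 hashes to 1; slot 1 is free → place at 1.
482 hashes to 1; 1 taken → place at 2.
731 hashes to 11; slot 11 is free → place at 11.
497 hashes to 11; 11 taken → place at 12.
144 hashes to 1; 1,2 taken → place at 3.
885 hashes to 1; 1,2,3 taken → place at 4.
820 hashes to 1; 1,2,3,4 taken → place at 5.
Table: [., 781, 482, 144, 885, 820, ., ., ., ., ., 731, 497]

5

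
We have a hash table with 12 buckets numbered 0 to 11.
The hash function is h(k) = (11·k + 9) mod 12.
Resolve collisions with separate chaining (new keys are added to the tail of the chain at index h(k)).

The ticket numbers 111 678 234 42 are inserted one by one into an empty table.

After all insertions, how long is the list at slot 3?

3

111 -> bucket 6
678 -> bucket 3
234 -> bucket 3 (collision)
42 -> bucket 3 (collision)
Final buckets:
0: _
1: _
2: _
3: 678 -> 234 -> 42
4: _
5: _
6: 111
7: _
8: _
9: _
10: _
11: _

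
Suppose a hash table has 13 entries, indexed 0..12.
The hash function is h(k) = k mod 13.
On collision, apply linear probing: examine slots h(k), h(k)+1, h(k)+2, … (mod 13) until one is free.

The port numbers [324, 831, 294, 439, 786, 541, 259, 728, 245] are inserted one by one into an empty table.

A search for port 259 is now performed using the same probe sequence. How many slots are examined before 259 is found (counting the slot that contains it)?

Insert 324: h=12, slot 12 empty => index 12.
Insert 831: h=12, slot 12 occupied => index 0.
Insert 294: h=8, slot 8 empty => index 8.
Insert 439: h=10, slot 10 empty => index 10.
Insert 786: h=6, slot 6 empty => index 6.
Insert 541: h=8, slot 8 occupied => index 9.
Insert 259: h=12, slots 12,0 occupied => index 1.
Insert 728: h=0, slots 0,1 occupied => index 2.
Insert 245: h=11, slot 11 empty => index 11.
Table: [831, 259, 728, ∅, ∅, ∅, 786, ∅, 294, 541, 439, 245, 324]
Lookup 259: h=12, probe 12,0,1 → found at 1.

3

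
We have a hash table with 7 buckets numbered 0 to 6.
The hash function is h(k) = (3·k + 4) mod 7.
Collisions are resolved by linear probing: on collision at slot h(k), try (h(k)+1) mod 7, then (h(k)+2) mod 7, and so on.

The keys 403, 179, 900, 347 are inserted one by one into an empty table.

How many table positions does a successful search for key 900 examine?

Insert 403: h=2, slot 2 empty => index 2.
Insert 179: h=2, slot 2 occupied => index 3.
Insert 900: h=2, slots 2,3 occupied => index 4.
Insert 347: h=2, slots 2,3,4 occupied => index 5.
Table: [∅, ∅, 403, 179, 900, 347, ∅]
Lookup 900: h=2, probe 2,3,4 → found at 4.

3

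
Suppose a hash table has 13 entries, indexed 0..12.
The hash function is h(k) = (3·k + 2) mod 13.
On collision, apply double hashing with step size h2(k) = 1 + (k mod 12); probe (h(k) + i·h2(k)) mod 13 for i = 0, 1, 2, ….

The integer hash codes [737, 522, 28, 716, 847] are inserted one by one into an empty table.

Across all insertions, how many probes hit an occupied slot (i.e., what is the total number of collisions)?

737 hashes to 3; slot 3 is free => place at 3.
522 hashes to 8; slot 8 is free => place at 8.
28 hashes to 8, h2=5; 8 taken => place at 0.
716 hashes to 5; slot 5 is free => place at 5.
847 hashes to 8, h2=8; 8,3 taken => place at 11.
Table: [28, _, _, 737, _, 716, _, _, 522, _, _, 847, _]

3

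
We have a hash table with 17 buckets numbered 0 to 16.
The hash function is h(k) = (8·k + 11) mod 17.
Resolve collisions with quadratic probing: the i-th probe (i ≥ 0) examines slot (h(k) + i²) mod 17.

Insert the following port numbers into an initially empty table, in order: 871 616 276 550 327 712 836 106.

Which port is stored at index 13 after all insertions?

276

871 hashes to 9; slot 9 is free → place at 9.
616 hashes to 9; 9 taken → place at 10.
276 hashes to 9; 9,10 taken → place at 13.
550 hashes to 8; slot 8 is free → place at 8.
327 hashes to 9; 9,10,13 taken → place at 1.
712 hashes to 12; slot 12 is free → place at 12.
836 hashes to 1; 1 taken → place at 2.
106 hashes to 9; 9,10,13,1,8 taken → place at 0.
Table: [106, 327, 836, -, -, -, -, -, 550, 871, 616, -, 712, 276, -, -, -]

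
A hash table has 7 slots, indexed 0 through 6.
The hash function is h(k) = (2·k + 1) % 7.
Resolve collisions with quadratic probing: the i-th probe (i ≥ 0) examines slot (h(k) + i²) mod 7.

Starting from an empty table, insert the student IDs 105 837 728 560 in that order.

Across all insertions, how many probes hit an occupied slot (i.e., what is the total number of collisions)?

Insert 105: h=1, slot 1 empty => index 1.
Insert 837: h=2, slot 2 empty => index 2.
Insert 728: h=1, slots 1,2 occupied => index 5.
Insert 560: h=1, slots 1,2,5 occupied => index 3.
Table: [-, 105, 837, 560, -, 728, -]

5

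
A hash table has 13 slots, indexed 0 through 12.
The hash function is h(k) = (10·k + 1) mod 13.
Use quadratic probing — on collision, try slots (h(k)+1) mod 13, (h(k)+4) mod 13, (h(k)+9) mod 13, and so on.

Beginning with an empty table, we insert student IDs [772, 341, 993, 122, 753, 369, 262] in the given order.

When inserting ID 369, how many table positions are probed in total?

772: h=12 -> slot 12
341: h=5 -> slot 5
993: h=12, probe 12,0 -> slot 0
122: h=12, probe 12,0,3 -> slot 3
753: h=4 -> slot 4
369: h=12, probe 12,0,3,8 -> slot 8
262: h=8, probe 8,9 -> slot 9
Table: [993, —, —, 122, 753, 341, —, —, 369, 262, —, —, 772]

4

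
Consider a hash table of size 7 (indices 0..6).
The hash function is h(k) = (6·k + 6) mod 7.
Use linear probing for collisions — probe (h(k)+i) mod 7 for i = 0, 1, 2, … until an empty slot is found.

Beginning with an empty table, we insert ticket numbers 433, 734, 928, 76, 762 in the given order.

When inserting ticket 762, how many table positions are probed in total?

433 hashes to 0; slot 0 is free -> place at 0.
734 hashes to 0; 0 taken -> place at 1.
928 hashes to 2; slot 2 is free -> place at 2.
76 hashes to 0; 0,1,2 taken -> place at 3.
762 hashes to 0; 0,1,2,3 taken -> place at 4.
Table: [433, 734, 928, 76, 762, ., .]

5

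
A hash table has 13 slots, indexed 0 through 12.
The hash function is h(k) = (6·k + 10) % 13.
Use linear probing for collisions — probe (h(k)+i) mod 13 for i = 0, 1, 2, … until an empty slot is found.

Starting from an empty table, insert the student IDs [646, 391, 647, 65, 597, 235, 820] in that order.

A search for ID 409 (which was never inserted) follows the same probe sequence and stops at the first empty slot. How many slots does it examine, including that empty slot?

646: h=12 → slot 12
391: h=3 → slot 3
647: h=5 → slot 5
65: h=10 → slot 10
597: h=4 → slot 4
235: h=3, probe 3,4,5,6 → slot 6
820: h=3, probe 3,4,5,6,7 → slot 7
Table: [_, _, _, 391, 597, 647, 235, 820, _, _, 65, _, 646]
Lookup 409: h=7, probe 7,8 → slot 8 empty, not found.

2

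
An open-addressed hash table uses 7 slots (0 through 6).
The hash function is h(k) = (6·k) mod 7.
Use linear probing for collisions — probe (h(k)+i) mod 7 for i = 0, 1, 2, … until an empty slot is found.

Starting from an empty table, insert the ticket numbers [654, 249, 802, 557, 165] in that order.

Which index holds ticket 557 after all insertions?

654 hashes to 4; slot 4 is free => place at 4.
249 hashes to 3; slot 3 is free => place at 3.
802 hashes to 3; 3,4 taken => place at 5.
557 hashes to 3; 3,4,5 taken => place at 6.
165 hashes to 3; 3,4,5,6 taken => place at 0.
Table: [165, ., ., 249, 654, 802, 557]

6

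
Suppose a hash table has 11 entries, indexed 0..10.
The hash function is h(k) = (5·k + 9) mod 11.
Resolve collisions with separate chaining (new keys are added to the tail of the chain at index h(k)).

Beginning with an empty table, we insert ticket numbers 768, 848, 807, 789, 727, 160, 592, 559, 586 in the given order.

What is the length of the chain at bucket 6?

Insert 768: h=10, bucket 10 empty → new chain.
Insert 848: h=3, bucket 3 empty → new chain.
Insert 807: h=7, bucket 7 empty → new chain.
Insert 789: h=5, bucket 5 empty → new chain.
Insert 727: h=3, bucket 3 nonempty → append to chain.
Insert 160: h=6, bucket 6 empty → new chain.
Insert 592: h=10, bucket 10 nonempty → append to chain.
Insert 559: h=10, bucket 10 nonempty → append to chain.
Insert 586: h=2, bucket 2 empty → new chain.
Final buckets:
0: .
1: .
2: 586
3: 848 -> 727
4: .
5: 789
6: 160
7: 807
8: .
9: .
10: 768 -> 592 -> 559

1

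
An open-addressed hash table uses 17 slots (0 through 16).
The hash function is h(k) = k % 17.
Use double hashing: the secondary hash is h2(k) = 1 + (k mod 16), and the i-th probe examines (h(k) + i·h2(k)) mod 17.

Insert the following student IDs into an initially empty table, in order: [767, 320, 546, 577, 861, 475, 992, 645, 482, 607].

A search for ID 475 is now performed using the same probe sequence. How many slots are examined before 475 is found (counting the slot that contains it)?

767 hashes to 2; slot 2 is free → place at 2.
320 hashes to 14; slot 14 is free → place at 14.
546 hashes to 2, h2=3; 2 taken → place at 5.
577 hashes to 16; slot 16 is free → place at 16.
861 hashes to 11; slot 11 is free → place at 11.
475 hashes to 16, h2=12; 16,11 taken → place at 6.
992 hashes to 6, h2=1; 6 taken → place at 7.
645 hashes to 16, h2=6; 16,5,11 taken → place at 0.
482 hashes to 6, h2=3; 6 taken → place at 9.
607 hashes to 12; slot 12 is free → place at 12.
Table: [645, —, 767, —, —, 546, 475, 992, —, 482, —, 861, 607, —, 320, —, 577]
Lookup 475: h=16, h2=12, probe 16,11,6 → found at 6.

3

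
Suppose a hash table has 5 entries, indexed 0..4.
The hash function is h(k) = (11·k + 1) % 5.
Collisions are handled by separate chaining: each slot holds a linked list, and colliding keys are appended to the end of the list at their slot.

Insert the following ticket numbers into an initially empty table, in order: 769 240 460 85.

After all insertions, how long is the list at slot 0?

1

Insert 769: h=0, bucket 0 empty → new chain.
Insert 240: h=1, bucket 1 empty → new chain.
Insert 460: h=1, bucket 1 nonempty → append to chain.
Insert 85: h=1, bucket 1 nonempty → append to chain.
Final buckets:
0: 769
1: 240 -> 460 -> 85
2: ∅
3: ∅
4: ∅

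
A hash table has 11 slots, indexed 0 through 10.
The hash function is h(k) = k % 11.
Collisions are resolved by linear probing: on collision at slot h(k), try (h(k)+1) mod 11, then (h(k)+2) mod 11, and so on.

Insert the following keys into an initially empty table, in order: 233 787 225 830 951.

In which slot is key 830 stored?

Insert 233: h=2, slot 2 empty -> index 2.
Insert 787: h=6, slot 6 empty -> index 6.
Insert 225: h=5, slot 5 empty -> index 5.
Insert 830: h=5, slots 5,6 occupied -> index 7.
Insert 951: h=5, slots 5,6,7 occupied -> index 8.
Table: [-, -, 233, -, -, 225, 787, 830, 951, -, -]

7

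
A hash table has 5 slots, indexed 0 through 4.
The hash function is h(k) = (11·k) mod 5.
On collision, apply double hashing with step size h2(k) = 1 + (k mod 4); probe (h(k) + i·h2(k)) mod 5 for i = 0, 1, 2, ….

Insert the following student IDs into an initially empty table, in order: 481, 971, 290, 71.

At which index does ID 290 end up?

481 hashes to 1; slot 1 is free → place at 1.
971 hashes to 1, h2=4; 1 taken → place at 0.
290 hashes to 0, h2=3; 0 taken → place at 3.
71 hashes to 1, h2=4; 1,0 taken → place at 4.
Table: [971, 481, —, 290, 71]

3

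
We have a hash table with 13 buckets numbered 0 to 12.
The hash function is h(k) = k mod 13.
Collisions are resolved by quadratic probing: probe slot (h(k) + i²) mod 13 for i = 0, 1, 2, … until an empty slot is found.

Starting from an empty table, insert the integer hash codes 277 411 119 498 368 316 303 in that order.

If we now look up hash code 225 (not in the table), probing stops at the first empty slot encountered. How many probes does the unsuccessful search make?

7

277: h=4 => slot 4
411: h=8 => slot 8
119: h=2 => slot 2
498: h=4, probe 4,5 => slot 5
368: h=4, probe 4,5,8,0 => slot 0
316: h=4, probe 4,5,8,0,7 => slot 7
303: h=4, probe 4,5,8,0,7,3 => slot 3
Table: [368, ∅, 119, 303, 277, 498, ∅, 316, 411, ∅, ∅, ∅, ∅]
Lookup 225: h=4, probe 4,5,8,0,7,3,1 → slot 1 empty, not found.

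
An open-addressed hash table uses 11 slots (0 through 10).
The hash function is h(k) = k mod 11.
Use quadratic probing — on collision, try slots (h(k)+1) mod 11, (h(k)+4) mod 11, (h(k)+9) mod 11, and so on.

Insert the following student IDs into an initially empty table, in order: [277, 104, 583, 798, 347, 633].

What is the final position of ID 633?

10

277 hashes to 2; slot 2 is free => place at 2.
104 hashes to 5; slot 5 is free => place at 5.
583 hashes to 0; slot 0 is free => place at 0.
798 hashes to 6; slot 6 is free => place at 6.
347 hashes to 6; 6 taken => place at 7.
633 hashes to 6; 6,7 taken => place at 10.
Table: [583, _, 277, _, _, 104, 798, 347, _, _, 633]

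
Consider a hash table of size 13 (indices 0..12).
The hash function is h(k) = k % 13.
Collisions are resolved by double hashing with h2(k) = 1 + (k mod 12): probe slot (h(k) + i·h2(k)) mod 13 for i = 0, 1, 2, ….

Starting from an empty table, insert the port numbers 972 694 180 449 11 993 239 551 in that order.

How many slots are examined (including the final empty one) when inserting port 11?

Insert 972: h=10, slot 10 empty -> index 10.
Insert 694: h=5, slot 5 empty -> index 5.
Insert 180: h=11, slot 11 empty -> index 11.
Insert 449: h=7, slot 7 empty -> index 7.
Insert 11: h=11, h2=12, slots 11,10 occupied -> index 9.
Insert 993: h=5, h2=10, slot 5 occupied -> index 2.
Insert 239: h=5, h2=12, slot 5 occupied -> index 4.
Insert 551: h=5, h2=12, slots 5,4 occupied -> index 3.
Table: [., ., 993, 551, 239, 694, ., 449, ., 11, 972, 180, .]

3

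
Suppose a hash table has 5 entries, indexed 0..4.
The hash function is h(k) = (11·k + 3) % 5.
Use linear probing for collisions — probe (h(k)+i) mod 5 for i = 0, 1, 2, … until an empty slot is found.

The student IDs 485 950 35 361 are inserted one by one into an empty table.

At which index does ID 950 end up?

4

485: h=3 -> slot 3
950: h=3, probe 3,4 -> slot 4
35: h=3, probe 3,4,0 -> slot 0
361: h=4, probe 4,0,1 -> slot 1
Table: [35, 361, _, 485, 950]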